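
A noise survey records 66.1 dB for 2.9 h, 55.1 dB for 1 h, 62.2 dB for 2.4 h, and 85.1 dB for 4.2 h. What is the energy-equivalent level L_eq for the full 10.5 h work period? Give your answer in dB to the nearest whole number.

Weight each interval's intensity by its duration and average over T = 10.5 h:
Σ tᵢ·10^(Lᵢ/10) = 2.9·10^(66.1/10) + 1·10^(55.1/10) + 2.4·10^(62.2/10) + 4.2·10^(85.1/10) = 1.375e+09.
L_eq = 10·log₁₀(1.375e+09/10.5) = 81.17 dB.

81 dB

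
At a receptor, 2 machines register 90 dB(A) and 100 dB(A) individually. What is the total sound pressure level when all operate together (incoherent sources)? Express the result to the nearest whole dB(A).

Incoherent sources combine by intensity addition: L_total = 10·log₁₀(Σ 10^(L_i/10)).
Σ 10^(L/10) = 10^(90/10) + 10^(100/10) = 1.100e+10.
L_total = 10·log₁₀(1.100e+10) = 100.41 dB(A).

100 dB(A)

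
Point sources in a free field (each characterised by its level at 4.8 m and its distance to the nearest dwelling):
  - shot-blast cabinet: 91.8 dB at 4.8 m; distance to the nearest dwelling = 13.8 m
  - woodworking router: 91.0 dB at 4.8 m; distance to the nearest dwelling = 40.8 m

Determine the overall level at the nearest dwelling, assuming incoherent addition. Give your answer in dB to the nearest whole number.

83 dB

Apply inverse-square spreading to bring every level to the receiver, then sum 10^(L/10).
shot-blast cabinet: 91.8 − 20·log₁₀(13.8/4.8) = 91.8 − 9.17 = 82.63 dB.
woodworking router: 91.0 − 20·log₁₀(40.8/4.8) = 91.0 − 18.59 = 72.41 dB.
Σ 10^(L/10) = 2.005e+08 → L_total = 10·log₁₀(2.005e+08) = 83.02 dB.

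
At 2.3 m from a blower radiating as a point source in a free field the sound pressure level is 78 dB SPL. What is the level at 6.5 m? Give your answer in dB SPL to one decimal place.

69.0 dB SPL

For a point source, L₂ = L₁ − 20·log₁₀(r₂/r₁).
L₂ = 78 − 20·log₁₀(6.5/2.3) = 78 − 9.024 = 68.98 dB SPL.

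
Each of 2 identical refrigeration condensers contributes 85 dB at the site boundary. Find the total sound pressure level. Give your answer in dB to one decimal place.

L_total = L₁ + 10·log₁₀ N for N identical incoherent sources.
L_total = 85 + 10·log₁₀(2) = 85 + 3.010 = 88.01 dB.

88.0 dB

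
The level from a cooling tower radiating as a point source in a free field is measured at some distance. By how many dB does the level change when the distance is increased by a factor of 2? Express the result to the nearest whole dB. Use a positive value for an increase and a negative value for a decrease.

Point-source spreading: ΔL = −20·log₁₀(r₂/r₁).
ΔL = −20·log₁₀(2) = -6.02 dB.

-6 dB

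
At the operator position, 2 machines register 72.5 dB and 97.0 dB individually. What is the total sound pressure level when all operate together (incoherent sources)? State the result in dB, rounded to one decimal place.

Incoherent sources combine by intensity addition: L_total = 10·log₁₀(Σ 10^(L_i/10)).
Σ 10^(L/10) = 10^(72.5/10) + 10^(97.0/10) = 5.030e+09.
L_total = 10·log₁₀(5.030e+09) = 97.02 dB.

97.0 dB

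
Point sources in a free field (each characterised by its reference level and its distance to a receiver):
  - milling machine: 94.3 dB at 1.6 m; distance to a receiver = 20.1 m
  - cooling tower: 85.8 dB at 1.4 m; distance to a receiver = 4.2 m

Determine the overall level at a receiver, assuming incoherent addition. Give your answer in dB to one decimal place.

77.7 dB

Apply inverse-square spreading to bring every level to the receiver, then sum 10^(L/10).
milling machine: 94.3 − 20·log₁₀(20.1/1.6) = 94.3 − 21.98 = 72.32 dB.
cooling tower: 85.8 − 20·log₁₀(4.2/1.4) = 85.8 − 9.54 = 76.26 dB.
Σ 10^(L/10) = 5.930e+07 → L_total = 10·log₁₀(5.930e+07) = 77.73 dB.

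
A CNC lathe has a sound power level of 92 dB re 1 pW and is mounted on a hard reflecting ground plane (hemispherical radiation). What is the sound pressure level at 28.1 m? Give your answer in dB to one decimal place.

55.0 dB

L_p = L_w − 10·log₁₀(2π·r²) with r = 28.1 m.
2π·r² = 4961 m², 10·log₁₀ of that is 36.956 dB.
L_p = 92 − 36.956 = 55.04 dB.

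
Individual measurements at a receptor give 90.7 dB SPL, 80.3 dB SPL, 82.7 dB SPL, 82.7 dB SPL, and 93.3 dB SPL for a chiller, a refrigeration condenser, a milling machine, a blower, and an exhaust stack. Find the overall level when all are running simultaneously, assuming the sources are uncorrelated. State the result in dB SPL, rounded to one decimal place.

95.8 dB SPL

Incoherent sources combine by intensity addition: L_total = 10·log₁₀(Σ 10^(L_i/10)).
Σ 10^(L/10) = 10^(90.7/10) + 10^(80.3/10) + 10^(82.7/10) + 10^(82.7/10) + 10^(93.3/10) = 3.792e+09.
L_total = 10·log₁₀(3.792e+09) = 95.79 dB SPL.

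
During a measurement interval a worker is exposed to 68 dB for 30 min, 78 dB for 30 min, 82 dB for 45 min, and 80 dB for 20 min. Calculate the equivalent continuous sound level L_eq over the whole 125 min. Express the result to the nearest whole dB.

Weight each interval's intensity by its duration and average over T = 125 min:
Σ tᵢ·10^(Lᵢ/10) = 30·10^(68/10) + 30·10^(78/10) + 45·10^(82/10) + 20·10^(80/10) = 1.121e+10.
L_eq = 10·log₁₀(1.121e+10/125) = 79.53 dB.

80 dB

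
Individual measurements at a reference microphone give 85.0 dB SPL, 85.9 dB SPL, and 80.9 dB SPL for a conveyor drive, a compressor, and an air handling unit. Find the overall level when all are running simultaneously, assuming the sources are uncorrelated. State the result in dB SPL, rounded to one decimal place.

For uncorrelated sources the intensities add, so convert each level to linear form, sum, and take 10·log₁₀ of the total.
Σ 10^(L/10) = 10^(85.0/10) + 10^(85.9/10) + 10^(80.9/10) = 8.283e+08.
L_total = 10·log₁₀(8.283e+08) = 89.18 dB SPL.

89.2 dB SPL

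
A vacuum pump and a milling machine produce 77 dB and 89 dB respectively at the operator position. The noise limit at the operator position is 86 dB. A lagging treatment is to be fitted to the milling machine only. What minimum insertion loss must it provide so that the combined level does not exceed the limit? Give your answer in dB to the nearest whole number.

The untreated sources together contribute 10^(77/10) = 5.012e+07, i.e. 77.00 dB.
To meet 86 dB overall, the treated milling machine may contribute at most 10^(86/10) − 5.012e+07 = 3.480e+08, i.e. 85.42 dB.
Required insertion loss = 89 − 85.42 = 3.58 dB.

4 dB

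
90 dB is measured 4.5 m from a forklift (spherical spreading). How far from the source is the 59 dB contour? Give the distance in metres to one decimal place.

The 31.0 dB drop corresponds to a distance ratio of 10^(31.0/20) for a point source.
r₂ = 4.5·10^((90−59)/20) = 4.5·10^(31.0/20) = 159.67 m.

159.7 m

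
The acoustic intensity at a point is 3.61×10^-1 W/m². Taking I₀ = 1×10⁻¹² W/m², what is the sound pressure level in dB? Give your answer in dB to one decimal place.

Dividing by I₀ shifts the exponent by 12: I/I₀ = 3.61×10^11.
L = 10·(0.5575 + 11) = 115.58 dB.

115.6 dB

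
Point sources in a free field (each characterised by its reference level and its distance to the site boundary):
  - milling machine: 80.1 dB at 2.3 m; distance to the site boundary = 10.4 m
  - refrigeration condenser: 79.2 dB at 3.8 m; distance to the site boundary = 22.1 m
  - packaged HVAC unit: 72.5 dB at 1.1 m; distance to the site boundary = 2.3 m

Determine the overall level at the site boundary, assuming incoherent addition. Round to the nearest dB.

First find each source's level at the receiver (point-source: −20·log₁₀(r/r_ref)), then combine on an intensity basis.
milling machine: 80.1 − 20·log₁₀(10.4/2.3) = 80.1 − 13.11 = 66.99 dB.
refrigeration condenser: 79.2 − 20·log₁₀(22.1/3.8) = 79.2 − 15.29 = 63.91 dB.
packaged HVAC unit: 72.5 − 20·log₁₀(2.3/1.1) = 72.5 − 6.41 = 66.09 dB.
Σ 10^(L/10) = 1.153e+07 → L_total = 10·log₁₀(1.153e+07) = 70.62 dB.

71 dB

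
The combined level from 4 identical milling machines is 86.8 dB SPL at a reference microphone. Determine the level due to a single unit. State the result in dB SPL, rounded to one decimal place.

For N identical incoherent sources L_total = L₁ + 10·log₁₀ N, so L₁ = 86.8 − 10·log₁₀(4) = 86.8 − 6.021.

80.8 dB SPL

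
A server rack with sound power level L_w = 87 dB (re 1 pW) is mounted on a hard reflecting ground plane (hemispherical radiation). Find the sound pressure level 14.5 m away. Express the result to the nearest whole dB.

56 dB

The power spreads over a hemisphere of area 2π·r², so L_p = L_w − 10·log₁₀(2π·r²).
2π·r² = 1321 m², 10·log₁₀ of that is 31.209 dB.
L_p = 87 − 31.209 = 55.79 dB.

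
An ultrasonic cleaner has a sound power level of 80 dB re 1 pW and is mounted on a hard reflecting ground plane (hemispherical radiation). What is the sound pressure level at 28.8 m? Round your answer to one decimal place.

42.8 dB

Free-field hemispherical radiation: L_p = L_w − 10·log₁₀(2π·r²), r = 28.8 m.
2π·r² = 5212 m², 10·log₁₀ of that is 37.170 dB.
L_p = 80 − 37.170 = 42.83 dB.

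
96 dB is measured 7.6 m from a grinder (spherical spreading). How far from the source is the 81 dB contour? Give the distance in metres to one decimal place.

42.7 m

The 15.0 dB drop corresponds to a distance ratio of 10^(15.0/20) for a point source.
r₂ = 7.6·10^((96−81)/20) = 7.6·10^(15.0/20) = 42.74 m.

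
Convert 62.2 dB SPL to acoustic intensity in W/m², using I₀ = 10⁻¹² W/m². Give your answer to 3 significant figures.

L = 10·log₁₀(I/I₀) ⇒ I = I₀·10^(L/10) = 10⁻¹² × 10^6.22.

1.66e-06 W/m²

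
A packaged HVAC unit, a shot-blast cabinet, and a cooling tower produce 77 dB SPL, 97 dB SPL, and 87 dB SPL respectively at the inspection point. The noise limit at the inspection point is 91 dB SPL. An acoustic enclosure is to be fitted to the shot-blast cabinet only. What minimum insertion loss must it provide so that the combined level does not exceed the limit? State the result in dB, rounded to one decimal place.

Fixed contribution from the other sources: Σ 10^(L/10) = 10^(77/10) + 10^(87/10) = 5.513e+08 (87.41 dB SPL).
To meet 91 dB SPL overall, the treated shot-blast cabinet may contribute at most 10^(91/10) − 5.513e+08 = 7.076e+08, i.e. 88.50 dB SPL.
So the shot-blast cabinet must be reduced from 97 to 88.50 dB SPL: IL = 8.50 dB.

8.5 dB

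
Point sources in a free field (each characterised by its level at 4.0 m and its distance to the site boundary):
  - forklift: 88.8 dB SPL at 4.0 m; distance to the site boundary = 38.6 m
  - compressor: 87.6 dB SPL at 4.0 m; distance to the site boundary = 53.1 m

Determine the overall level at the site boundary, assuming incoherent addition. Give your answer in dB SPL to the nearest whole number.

Apply inverse-square spreading to bring every level to the receiver, then sum 10^(L/10).
forklift: 88.8 − 20·log₁₀(38.6/4.0) = 88.8 − 19.69 = 69.11 dB SPL.
compressor: 87.6 − 20·log₁₀(53.1/4.0) = 87.6 − 22.46 = 65.14 dB SPL.
Σ 10^(L/10) = 1.141e+07 → L_total = 10·log₁₀(1.141e+07) = 70.57 dB SPL.

71 dB SPL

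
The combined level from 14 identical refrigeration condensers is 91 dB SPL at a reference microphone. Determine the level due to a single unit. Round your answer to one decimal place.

79.5 dB SPL

Dividing the total intensity by 14 lowers the level by 10·log₁₀ 14 = 11.461 dB: L₁ = 91 − 11.461.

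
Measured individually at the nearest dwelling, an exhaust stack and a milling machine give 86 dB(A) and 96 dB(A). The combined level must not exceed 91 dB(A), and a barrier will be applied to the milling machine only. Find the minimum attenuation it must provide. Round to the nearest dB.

7 dB

Everything except the milling machine sums to 10^(86/10) = 3.981e+08 in linear terms, 86.00 dB(A).
The limit corresponds to 10^(91/10) = 1.259e+09; subtracting the fixed part leaves 8.608e+08 for the milling machine, i.e. 89.35 dB(A).
Required insertion loss = 96 − 89.35 = 6.65 dB.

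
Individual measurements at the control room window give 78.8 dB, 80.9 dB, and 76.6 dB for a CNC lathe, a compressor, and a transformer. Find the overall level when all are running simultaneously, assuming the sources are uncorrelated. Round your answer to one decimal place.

Incoherent sources combine by intensity addition: L_total = 10·log₁₀(Σ 10^(L_i/10)).
Σ 10^(L/10) = 10^(78.8/10) + 10^(80.9/10) + 10^(76.6/10) = 2.446e+08.
L_total = 10·log₁₀(2.446e+08) = 83.88 dB.

83.9 dB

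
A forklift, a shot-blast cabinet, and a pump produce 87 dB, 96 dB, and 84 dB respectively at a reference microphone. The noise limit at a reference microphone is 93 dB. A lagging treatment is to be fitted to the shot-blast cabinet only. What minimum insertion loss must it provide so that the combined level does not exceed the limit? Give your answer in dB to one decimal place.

5.1 dB

Fixed contribution from the other sources: Σ 10^(L/10) = 10^(87/10) + 10^(84/10) = 7.524e+08 (88.76 dB).
To meet 93 dB overall, the treated shot-blast cabinet may contribute at most 10^(93/10) − 7.524e+08 = 1.243e+09, i.e. 90.94 dB.
Required insertion loss = 96 − 90.94 = 5.06 dB.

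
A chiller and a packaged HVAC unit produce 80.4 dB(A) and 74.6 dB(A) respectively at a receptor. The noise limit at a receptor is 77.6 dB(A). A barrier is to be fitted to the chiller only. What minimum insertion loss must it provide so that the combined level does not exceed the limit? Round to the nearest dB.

Fixed contribution from the other source: Σ 10^(L/10) = 10^(74.6/10) = 2.884e+07 (74.60 dB(A)).
The limit corresponds to 10^(77.6/10) = 5.754e+07; subtracting the fixed part leaves 2.870e+07 for the chiller, i.e. 74.58 dB(A).
Required insertion loss = 80.4 − 74.58 = 5.82 dB.

6 dB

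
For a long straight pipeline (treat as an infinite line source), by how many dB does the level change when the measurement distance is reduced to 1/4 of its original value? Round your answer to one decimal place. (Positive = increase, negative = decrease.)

With cylindrical spreading the level changes by −10·log₁₀(r₂/r₁).
ΔL = −10·log₁₀(0.25) = +6.02 dB.

+6.0 dB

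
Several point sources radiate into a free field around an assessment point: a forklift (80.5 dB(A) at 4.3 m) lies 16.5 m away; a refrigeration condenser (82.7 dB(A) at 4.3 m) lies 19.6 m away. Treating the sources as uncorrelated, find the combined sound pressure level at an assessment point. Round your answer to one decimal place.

Apply inverse-square spreading to bring every level to the receiver, then sum 10^(L/10).
forklift: 80.5 − 20·log₁₀(16.5/4.3) = 80.5 − 11.68 = 68.82 dB(A).
refrigeration condenser: 82.7 − 20·log₁₀(19.6/4.3) = 82.7 − 13.18 = 69.52 dB(A).
Σ 10^(L/10) = 1.658e+07 → L_total = 10·log₁₀(1.658e+07) = 72.20 dB(A).

72.2 dB(A)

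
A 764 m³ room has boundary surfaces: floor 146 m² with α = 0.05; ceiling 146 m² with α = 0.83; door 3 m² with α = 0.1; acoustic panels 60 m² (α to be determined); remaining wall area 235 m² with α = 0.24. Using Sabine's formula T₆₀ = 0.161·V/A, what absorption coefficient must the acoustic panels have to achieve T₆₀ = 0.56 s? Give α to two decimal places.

Required total absorption A = 0.161·764/0.56 = 219.65 m².
Absorption from the other surfaces = 146·0.05 + 146·0.83 + 3·0.1 + 235·0.24 = 185.18 m², so the acoustic panels must supply 34.47 m² over 60 m².
α = 34.47/60 = 0.575.

0.57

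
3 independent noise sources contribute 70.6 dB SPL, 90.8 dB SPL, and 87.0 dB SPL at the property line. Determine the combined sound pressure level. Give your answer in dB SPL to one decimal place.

For uncorrelated sources the intensities add, so convert each level to linear form, sum, and take 10·log₁₀ of the total.
Σ 10^(L/10) = 10^(70.6/10) + 10^(90.8/10) + 10^(87.0/10) = 1.715e+09.
L_total = 10·log₁₀(1.715e+09) = 92.34 dB SPL.

92.3 dB SPL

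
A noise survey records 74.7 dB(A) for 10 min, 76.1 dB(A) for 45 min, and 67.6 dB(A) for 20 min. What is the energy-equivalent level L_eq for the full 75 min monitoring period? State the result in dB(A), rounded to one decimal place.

The energy average is taken in the linear domain: L_eq = 10·log₁₀[(Σ tᵢ·10^(Lᵢ/10))/T], T = 75 min.
Σ tᵢ·10^(Lᵢ/10) = 10·10^(74.7/10) + 45·10^(76.1/10) + 20·10^(67.6/10) = 2.243e+09.
L_eq = 10·log₁₀(2.243e+09/75) = 74.76 dB(A).

74.8 dB(A)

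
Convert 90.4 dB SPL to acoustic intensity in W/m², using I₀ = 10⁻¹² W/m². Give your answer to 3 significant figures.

0.00110 W/m²

I = I₀·10^(L/10) = 10⁻¹² × 10^(90.4/10) = 10^(-2.960).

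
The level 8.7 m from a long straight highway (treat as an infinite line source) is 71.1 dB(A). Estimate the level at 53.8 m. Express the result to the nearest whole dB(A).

Cylindrical spreading from a line source gives a 10·log₁₀(r₂/r₁) drop.
L₂ = 71.1 − 10·log₁₀(53.8/8.7) = 71.1 − 7.913 = 63.19 dB(A).

63 dB(A)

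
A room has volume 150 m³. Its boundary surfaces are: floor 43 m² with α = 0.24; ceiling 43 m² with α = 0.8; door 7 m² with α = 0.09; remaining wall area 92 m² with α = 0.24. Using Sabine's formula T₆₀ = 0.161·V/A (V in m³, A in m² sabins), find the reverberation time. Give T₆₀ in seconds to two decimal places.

A = Σ Sᵢαᵢ = 43·0.24 + 43·0.8 + 7·0.09 + 92·0.24 = 67.43 m².
T₆₀ = 0.161 × 150 / 67.43 = 0.358 s.

0.36 s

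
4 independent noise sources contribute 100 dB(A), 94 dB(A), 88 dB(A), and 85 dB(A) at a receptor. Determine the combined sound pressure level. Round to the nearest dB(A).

101 dB(A)

For uncorrelated sources the intensities add, so convert each level to linear form, sum, and take 10·log₁₀ of the total.
Σ 10^(L/10) = 10^(100/10) + 10^(94/10) + 10^(88/10) + 10^(85/10) = 1.346e+10.
L_total = 10·log₁₀(1.346e+10) = 101.29 dB(A).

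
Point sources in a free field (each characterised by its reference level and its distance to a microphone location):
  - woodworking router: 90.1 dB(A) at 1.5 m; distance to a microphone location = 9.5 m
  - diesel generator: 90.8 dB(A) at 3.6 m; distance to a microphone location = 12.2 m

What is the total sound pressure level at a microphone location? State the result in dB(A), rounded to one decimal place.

Propagate each source to the receiver with L = L_ref − 20·log₁₀(r/r_ref), then add intensities.
woodworking router: 90.1 − 20·log₁₀(9.5/1.5) = 90.1 − 16.03 = 74.07 dB(A).
diesel generator: 90.8 − 20·log₁₀(12.2/3.6) = 90.8 − 10.60 = 80.20 dB(A).
Σ 10^(L/10) = 1.302e+08 → L_total = 10·log₁₀(1.302e+08) = 81.15 dB(A).

81.1 dB(A)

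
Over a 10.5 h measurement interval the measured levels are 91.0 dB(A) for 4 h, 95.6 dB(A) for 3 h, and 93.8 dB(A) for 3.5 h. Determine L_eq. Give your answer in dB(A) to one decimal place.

93.6 dB(A)

L_eq = 10·log₁₀[(1/T)·Σ tᵢ·10^(Lᵢ/10)] with T = 10.5 h.
Σ tᵢ·10^(Lᵢ/10) = 4·10^(91.0/10) + 3·10^(95.6/10) + 3.5·10^(93.8/10) = 2.432e+10.
L_eq = 10·log₁₀(2.432e+10/10.5) = 93.65 dB(A).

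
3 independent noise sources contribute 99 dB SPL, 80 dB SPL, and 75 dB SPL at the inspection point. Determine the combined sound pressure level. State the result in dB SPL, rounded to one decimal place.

For uncorrelated sources the intensities add, so convert each level to linear form, sum, and take 10·log₁₀ of the total.
Σ 10^(L/10) = 10^(99/10) + 10^(80/10) + 10^(75/10) = 8.075e+09.
L_total = 10·log₁₀(8.075e+09) = 99.07 dB SPL.

99.1 dB SPL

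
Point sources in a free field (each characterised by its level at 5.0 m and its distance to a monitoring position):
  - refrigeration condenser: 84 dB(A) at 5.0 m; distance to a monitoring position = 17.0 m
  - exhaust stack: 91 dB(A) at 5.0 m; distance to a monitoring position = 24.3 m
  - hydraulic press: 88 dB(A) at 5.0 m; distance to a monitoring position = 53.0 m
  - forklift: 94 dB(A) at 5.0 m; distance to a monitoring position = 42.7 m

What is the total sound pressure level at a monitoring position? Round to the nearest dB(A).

81 dB(A)

Apply inverse-square spreading to bring every level to the receiver, then sum 10^(L/10).
refrigeration condenser: 84 − 20·log₁₀(17.0/5.0) = 84 − 10.63 = 73.37 dB(A).
exhaust stack: 91 − 20·log₁₀(24.3/5.0) = 91 − 13.73 = 77.27 dB(A).
hydraulic press: 88 − 20·log₁₀(53.0/5.0) = 88 − 20.51 = 67.49 dB(A).
forklift: 94 − 20·log₁₀(42.7/5.0) = 94 − 18.63 = 75.37 dB(A).
Σ 10^(L/10) = 1.151e+08 → L_total = 10·log₁₀(1.151e+08) = 80.61 dB(A).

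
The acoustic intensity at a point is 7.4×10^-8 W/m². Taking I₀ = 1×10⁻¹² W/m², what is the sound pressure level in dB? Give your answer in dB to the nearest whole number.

Dividing by I₀ shifts the exponent by 12: I/I₀ = 7.4×10^4.
L = 10·(0.8692 + 4) = 48.69 dB.

49 dB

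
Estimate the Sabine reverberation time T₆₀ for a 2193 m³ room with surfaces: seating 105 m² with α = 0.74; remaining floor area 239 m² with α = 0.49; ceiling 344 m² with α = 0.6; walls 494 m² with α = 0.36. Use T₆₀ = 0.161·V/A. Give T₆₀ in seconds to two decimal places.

0.61 s

A = Σ Sᵢαᵢ = 105·0.74 + 239·0.49 + 344·0.6 + 494·0.36 = 579.05 m².
T₆₀ = 0.161 × 2193 / 579.05 = 0.610 s.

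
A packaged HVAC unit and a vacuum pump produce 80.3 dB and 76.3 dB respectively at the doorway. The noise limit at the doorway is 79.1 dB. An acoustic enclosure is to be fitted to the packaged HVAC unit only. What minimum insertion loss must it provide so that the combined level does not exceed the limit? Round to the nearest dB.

The untreated sources together contribute 10^(76.3/10) = 4.266e+07, i.e. 76.30 dB.
The limit corresponds to 10^(79.1/10) = 8.128e+07; subtracting the fixed part leaves 3.863e+07 for the packaged HVAC unit, i.e. 75.87 dB.
So the packaged HVAC unit must be reduced from 80.3 to 75.87 dB: IL = 4.43 dB.

4 dB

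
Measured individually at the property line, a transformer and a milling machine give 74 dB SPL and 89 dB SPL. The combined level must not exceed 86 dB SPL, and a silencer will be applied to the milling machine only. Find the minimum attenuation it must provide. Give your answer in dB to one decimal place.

Fixed contribution from the other source: Σ 10^(L/10) = 10^(74/10) = 2.512e+07 (74.00 dB SPL).
To meet 86 dB SPL overall, the treated milling machine may contribute at most 10^(86/10) − 2.512e+07 = 3.730e+08, i.e. 85.72 dB SPL.
Required insertion loss = 89 − 85.72 = 3.28 dB.

3.3 dB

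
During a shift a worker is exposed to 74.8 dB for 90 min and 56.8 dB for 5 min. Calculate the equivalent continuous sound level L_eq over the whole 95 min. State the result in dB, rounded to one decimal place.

74.6 dB

The energy average is taken in the linear domain: L_eq = 10·log₁₀[(Σ tᵢ·10^(Lᵢ/10))/T], T = 95 min.
Σ tᵢ·10^(Lᵢ/10) = 90·10^(74.8/10) + 5·10^(56.8/10) = 2.720e+09.
L_eq = 10·log₁₀(2.720e+09/95) = 74.57 dB.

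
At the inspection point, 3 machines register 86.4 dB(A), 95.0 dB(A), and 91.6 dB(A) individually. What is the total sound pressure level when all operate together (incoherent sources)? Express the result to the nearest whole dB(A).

97 dB(A)

Incoherent sources combine by intensity addition: L_total = 10·log₁₀(Σ 10^(L_i/10)).
Σ 10^(L/10) = 10^(86.4/10) + 10^(95.0/10) + 10^(91.6/10) = 5.044e+09.
L_total = 10·log₁₀(5.044e+09) = 97.03 dB(A).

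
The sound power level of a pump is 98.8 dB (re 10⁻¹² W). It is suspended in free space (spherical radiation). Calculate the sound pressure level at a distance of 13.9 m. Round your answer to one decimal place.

64.9 dB

The power spreads over a sphere of area 4π·r², so L_p = L_w − 10·log₁₀(4π·r²).
4π·r² = 2428 m², 10·log₁₀ of that is 33.852 dB.
L_p = 98.8 − 33.852 = 64.95 dB.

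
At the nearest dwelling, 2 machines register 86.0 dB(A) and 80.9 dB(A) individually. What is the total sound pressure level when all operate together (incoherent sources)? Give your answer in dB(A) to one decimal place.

87.2 dB(A)

Incoherent sources combine by intensity addition: L_total = 10·log₁₀(Σ 10^(L_i/10)).
Σ 10^(L/10) = 10^(86.0/10) + 10^(80.9/10) = 5.211e+08.
L_total = 10·log₁₀(5.211e+08) = 87.17 dB(A).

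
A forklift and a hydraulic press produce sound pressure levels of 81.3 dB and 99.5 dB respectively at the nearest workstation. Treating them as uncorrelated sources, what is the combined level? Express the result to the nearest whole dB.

Incoherent sources combine by intensity addition: L_total = 10·log₁₀(Σ 10^(L_i/10)).
Σ 10^(L/10) = 10^(81.3/10) + 10^(99.5/10) = 9.047e+09.
L_total = 10·log₁₀(9.047e+09) = 99.57 dB.

100 dB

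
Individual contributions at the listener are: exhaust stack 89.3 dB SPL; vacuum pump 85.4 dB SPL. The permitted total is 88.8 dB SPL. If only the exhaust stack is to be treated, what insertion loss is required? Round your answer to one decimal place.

Everything except the exhaust stack sums to 10^(85.4/10) = 3.467e+08 in linear terms, 85.40 dB SPL.
To meet 88.8 dB SPL overall, the treated exhaust stack may contribute at most 10^(88.8/10) − 3.467e+08 = 4.118e+08, i.e. 86.15 dB SPL.
Required insertion loss = 89.3 − 86.15 = 3.15 dB.

3.2 dB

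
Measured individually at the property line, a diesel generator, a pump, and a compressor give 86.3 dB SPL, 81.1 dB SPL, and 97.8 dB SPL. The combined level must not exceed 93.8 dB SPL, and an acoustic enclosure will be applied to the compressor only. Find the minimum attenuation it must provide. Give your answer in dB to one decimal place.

Everything except the compressor sums to 10^(86.3/10) + 10^(81.1/10) = 5.554e+08 in linear terms, 87.45 dB SPL.
To meet 93.8 dB SPL overall, the treated compressor may contribute at most 10^(93.8/10) − 5.554e+08 = 1.843e+09, i.e. 92.66 dB SPL.
Required insertion loss = 97.8 − 92.66 = 5.14 dB.

5.1 dB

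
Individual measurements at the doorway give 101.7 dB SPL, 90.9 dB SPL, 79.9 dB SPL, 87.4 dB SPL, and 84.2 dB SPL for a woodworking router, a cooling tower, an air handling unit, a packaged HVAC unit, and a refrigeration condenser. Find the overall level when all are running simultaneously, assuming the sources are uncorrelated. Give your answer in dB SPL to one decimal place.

102.3 dB SPL

For uncorrelated sources the intensities add, so convert each level to linear form, sum, and take 10·log₁₀ of the total.
Σ 10^(L/10) = 10^(101.7/10) + 10^(90.9/10) + 10^(79.9/10) + 10^(87.4/10) + 10^(84.2/10) = 1.693e+10.
L_total = 10·log₁₀(1.693e+10) = 102.29 dB SPL.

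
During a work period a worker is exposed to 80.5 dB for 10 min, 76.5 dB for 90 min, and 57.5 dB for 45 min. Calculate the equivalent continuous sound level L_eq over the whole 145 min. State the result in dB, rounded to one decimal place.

The energy average is taken in the linear domain: L_eq = 10·log₁₀[(Σ tᵢ·10^(Lᵢ/10))/T], T = 145 min.
Σ tᵢ·10^(Lᵢ/10) = 10·10^(80.5/10) + 90·10^(76.5/10) + 45·10^(57.5/10) = 5.167e+09.
L_eq = 10·log₁₀(5.167e+09/145) = 75.52 dB.

75.5 dB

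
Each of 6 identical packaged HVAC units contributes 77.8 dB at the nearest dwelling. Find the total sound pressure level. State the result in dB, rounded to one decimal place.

85.6 dB

N identical incoherent sources raise the level by 10·log₁₀ N.
L_total = 77.8 + 10·log₁₀(6) = 77.8 + 7.782 = 85.58 dB.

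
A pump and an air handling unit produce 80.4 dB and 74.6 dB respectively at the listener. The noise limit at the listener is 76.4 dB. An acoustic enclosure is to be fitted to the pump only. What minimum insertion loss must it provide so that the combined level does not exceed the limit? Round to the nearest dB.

The untreated sources together contribute 10^(74.6/10) = 2.884e+07, i.e. 74.60 dB.
To meet 76.4 dB overall, the treated pump may contribute at most 10^(76.4/10) − 2.884e+07 = 1.481e+07, i.e. 71.71 dB.
Required insertion loss = 80.4 − 71.71 = 8.69 dB.

9 dB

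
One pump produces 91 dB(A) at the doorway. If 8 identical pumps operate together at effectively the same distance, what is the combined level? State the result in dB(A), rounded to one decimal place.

N identical incoherent sources raise the level by 10·log₁₀ N.
L_total = 91 + 10·log₁₀(8) = 91 + 9.031 = 100.03 dB(A).

100.0 dB(A)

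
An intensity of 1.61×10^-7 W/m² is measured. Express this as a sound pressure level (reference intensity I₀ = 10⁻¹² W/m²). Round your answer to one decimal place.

52.1 dB

I/I₀ = 1.61×10^-7/10⁻¹² = 1.61×10^5, and L = 10·log₁₀(I/I₀).
L = 10·(0.2068 + 5) = 52.07 dB.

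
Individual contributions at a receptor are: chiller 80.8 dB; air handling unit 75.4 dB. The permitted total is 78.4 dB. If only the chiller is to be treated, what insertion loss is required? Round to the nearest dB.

5 dB

Fixed contribution from the other source: Σ 10^(L/10) = 10^(75.4/10) = 3.467e+07 (75.40 dB).
The limit corresponds to 10^(78.4/10) = 6.918e+07; subtracting the fixed part leaves 3.451e+07 for the chiller, i.e. 75.38 dB.
So the chiller must be reduced from 80.8 to 75.38 dB: IL = 5.42 dB.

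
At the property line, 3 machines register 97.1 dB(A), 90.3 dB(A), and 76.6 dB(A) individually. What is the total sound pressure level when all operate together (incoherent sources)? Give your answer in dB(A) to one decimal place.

Incoherent sources combine by intensity addition: L_total = 10·log₁₀(Σ 10^(L_i/10)).
Σ 10^(L/10) = 10^(97.1/10) + 10^(90.3/10) + 10^(76.6/10) = 6.246e+09.
L_total = 10·log₁₀(6.246e+09) = 97.96 dB(A).

98.0 dB(A)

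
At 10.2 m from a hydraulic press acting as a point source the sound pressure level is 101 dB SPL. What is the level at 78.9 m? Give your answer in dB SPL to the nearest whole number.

83 dB SPL

Spherical spreading from a point source gives a 20·log₁₀(r₂/r₁) drop.
L₂ = 101 − 20·log₁₀(78.9/10.2) = 101 − 17.770 = 83.23 dB SPL.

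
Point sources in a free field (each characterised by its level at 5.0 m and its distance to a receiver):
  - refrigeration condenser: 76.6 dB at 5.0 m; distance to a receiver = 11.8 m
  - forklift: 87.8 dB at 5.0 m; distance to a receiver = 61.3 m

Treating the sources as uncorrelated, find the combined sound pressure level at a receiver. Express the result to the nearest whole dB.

Propagate each source to the receiver with L = L_ref − 20·log₁₀(r/r_ref), then add intensities.
refrigeration condenser: 76.6 − 20·log₁₀(11.8/5.0) = 76.6 − 7.46 = 69.14 dB.
forklift: 87.8 − 20·log₁₀(61.3/5.0) = 87.8 − 21.77 = 66.03 dB.
Σ 10^(L/10) = 1.222e+07 → L_total = 10·log₁₀(1.222e+07) = 70.87 dB.

71 dB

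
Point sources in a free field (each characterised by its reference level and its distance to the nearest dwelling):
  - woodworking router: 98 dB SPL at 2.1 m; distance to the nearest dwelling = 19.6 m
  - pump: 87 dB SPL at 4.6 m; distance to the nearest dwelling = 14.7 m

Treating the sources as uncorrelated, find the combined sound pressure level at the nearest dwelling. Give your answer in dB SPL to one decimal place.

First find each source's level at the receiver (point-source: −20·log₁₀(r/r_ref)), then combine on an intensity basis.
woodworking router: 98 − 20·log₁₀(19.6/2.1) = 98 − 19.40 = 78.60 dB SPL.
pump: 87 − 20·log₁₀(14.7/4.6) = 87 − 10.09 = 76.91 dB SPL.
Σ 10^(L/10) = 1.215e+08 → L_total = 10·log₁₀(1.215e+08) = 80.85 dB SPL.

80.8 dB SPL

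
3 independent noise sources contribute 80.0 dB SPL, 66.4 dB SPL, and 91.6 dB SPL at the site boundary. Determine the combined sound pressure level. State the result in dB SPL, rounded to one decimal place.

91.9 dB SPL

For uncorrelated sources the intensities add, so convert each level to linear form, sum, and take 10·log₁₀ of the total.
Σ 10^(L/10) = 10^(80.0/10) + 10^(66.4/10) + 10^(91.6/10) = 1.550e+09.
L_total = 10·log₁₀(1.550e+09) = 91.90 dB SPL.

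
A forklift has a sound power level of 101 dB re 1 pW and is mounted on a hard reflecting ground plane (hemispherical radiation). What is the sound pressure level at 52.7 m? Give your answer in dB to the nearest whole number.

59 dB

Free-field hemispherical radiation: L_p = L_w − 10·log₁₀(2π·r²), r = 52.7 m.
2π·r² = 1.745e+04 m², 10·log₁₀ of that is 42.418 dB.
L_p = 101 − 42.418 = 58.58 dB.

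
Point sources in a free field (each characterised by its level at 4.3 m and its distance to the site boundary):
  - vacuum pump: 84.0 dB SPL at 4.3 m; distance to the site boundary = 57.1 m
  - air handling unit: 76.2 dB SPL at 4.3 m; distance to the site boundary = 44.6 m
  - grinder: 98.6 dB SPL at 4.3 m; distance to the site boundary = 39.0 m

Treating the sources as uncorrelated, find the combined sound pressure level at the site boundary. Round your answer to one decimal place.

79.5 dB SPL

First find each source's level at the receiver (point-source: −20·log₁₀(r/r_ref)), then combine on an intensity basis.
vacuum pump: 84.0 − 20·log₁₀(57.1/4.3) = 84.0 − 22.46 = 61.54 dB SPL.
air handling unit: 76.2 − 20·log₁₀(44.6/4.3) = 76.2 − 20.32 = 55.88 dB SPL.
grinder: 98.6 − 20·log₁₀(39.0/4.3) = 98.6 − 19.15 = 79.45 dB SPL.
Σ 10^(L/10) = 8.988e+07 → L_total = 10·log₁₀(8.988e+07) = 79.54 dB SPL.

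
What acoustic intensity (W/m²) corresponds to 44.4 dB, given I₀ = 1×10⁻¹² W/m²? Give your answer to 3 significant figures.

2.75e-08 W/m²

I = I₀·10^(L/10) = 10⁻¹² × 10^(44.4/10) = 10^(-7.560).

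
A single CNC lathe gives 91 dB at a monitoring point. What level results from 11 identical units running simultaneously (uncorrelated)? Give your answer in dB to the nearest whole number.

With 11 equal, uncorrelated contributions the intensity is 11× that of one unit, giving a rise of 10·log₁₀ 11.
L_total = 91 + 10·log₁₀(11) = 91 + 10.414 = 101.41 dB.

101 dB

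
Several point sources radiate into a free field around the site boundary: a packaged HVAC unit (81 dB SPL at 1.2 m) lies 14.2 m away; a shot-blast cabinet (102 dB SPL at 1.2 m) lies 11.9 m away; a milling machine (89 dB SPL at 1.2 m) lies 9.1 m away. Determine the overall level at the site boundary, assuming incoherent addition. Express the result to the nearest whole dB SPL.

82 dB SPL

Propagate each source to the receiver with L = L_ref − 20·log₁₀(r/r_ref), then add intensities.
packaged HVAC unit: 81 − 20·log₁₀(14.2/1.2) = 81 − 21.46 = 59.54 dB SPL.
shot-blast cabinet: 102 − 20·log₁₀(11.9/1.2) = 102 − 19.93 = 82.07 dB SPL.
milling machine: 89 − 20·log₁₀(9.1/1.2) = 89 − 17.60 = 71.40 dB SPL.
Σ 10^(L/10) = 1.759e+08 → L_total = 10·log₁₀(1.759e+08) = 82.45 dB SPL.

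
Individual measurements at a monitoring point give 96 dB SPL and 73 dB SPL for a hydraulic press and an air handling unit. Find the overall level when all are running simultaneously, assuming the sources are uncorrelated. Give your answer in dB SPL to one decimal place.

For uncorrelated sources the intensities add, so convert each level to linear form, sum, and take 10·log₁₀ of the total.
Σ 10^(L/10) = 10^(96/10) + 10^(73/10) = 4.001e+09.
L_total = 10·log₁₀(4.001e+09) = 96.02 dB SPL.

96.0 dB SPL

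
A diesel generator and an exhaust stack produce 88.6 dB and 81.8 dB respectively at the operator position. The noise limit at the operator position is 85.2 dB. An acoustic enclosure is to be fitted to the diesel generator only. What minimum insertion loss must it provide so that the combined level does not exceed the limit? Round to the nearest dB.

Everything except the diesel generator sums to 10^(81.8/10) = 1.514e+08 in linear terms, 81.80 dB.
The limit corresponds to 10^(85.2/10) = 3.311e+08; subtracting the fixed part leaves 1.798e+08 for the diesel generator, i.e. 82.55 dB.
So the diesel generator must be reduced from 88.6 to 82.55 dB: IL = 6.05 dB.

6 dB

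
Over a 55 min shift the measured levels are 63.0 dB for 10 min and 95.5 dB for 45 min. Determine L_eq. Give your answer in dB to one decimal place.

94.6 dB

The energy average is taken in the linear domain: L_eq = 10·log₁₀[(Σ tᵢ·10^(Lᵢ/10))/T], T = 55 min.
Σ tᵢ·10^(Lᵢ/10) = 10·10^(63.0/10) + 45·10^(95.5/10) = 1.597e+11.
L_eq = 10·log₁₀(1.597e+11/55) = 94.63 dB.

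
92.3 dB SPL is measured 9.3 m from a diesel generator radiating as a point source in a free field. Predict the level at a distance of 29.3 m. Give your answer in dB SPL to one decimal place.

For a point source, L₂ = L₁ − 20·log₁₀(r₂/r₁).
L₂ = 92.3 − 20·log₁₀(29.3/9.3) = 92.3 − 9.968 = 82.33 dB SPL.

82.3 dB SPL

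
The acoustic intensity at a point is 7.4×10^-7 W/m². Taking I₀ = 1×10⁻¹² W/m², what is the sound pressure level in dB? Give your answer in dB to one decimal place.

I/I₀ = 7.4×10^-7/10⁻¹² = 7.4×10^5, and L = 10·log₁₀(I/I₀).
L = 10·(0.8692 + 5) = 58.69 dB.

58.7 dB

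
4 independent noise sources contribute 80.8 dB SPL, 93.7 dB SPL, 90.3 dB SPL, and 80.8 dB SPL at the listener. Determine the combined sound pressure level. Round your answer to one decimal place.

Incoherent sources combine by intensity addition: L_total = 10·log₁₀(Σ 10^(L_i/10)).
Σ 10^(L/10) = 10^(80.8/10) + 10^(93.7/10) + 10^(90.3/10) + 10^(80.8/10) = 3.656e+09.
L_total = 10·log₁₀(3.656e+09) = 95.63 dB SPL.

95.6 dB SPL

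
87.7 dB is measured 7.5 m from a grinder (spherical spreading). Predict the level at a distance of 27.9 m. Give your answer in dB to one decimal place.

For a point source, L₂ = L₁ − 20·log₁₀(r₂/r₁).
L₂ = 87.7 − 20·log₁₀(27.9/7.5) = 87.7 − 11.411 = 76.29 dB.

76.3 dB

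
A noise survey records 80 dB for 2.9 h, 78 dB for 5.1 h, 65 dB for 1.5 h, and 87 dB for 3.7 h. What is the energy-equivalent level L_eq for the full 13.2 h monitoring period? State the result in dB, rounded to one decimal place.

L_eq = 10·log₁₀[(1/T)·Σ tᵢ·10^(Lᵢ/10)] with T = 13.2 h.
Σ tᵢ·10^(Lᵢ/10) = 2.9·10^(80/10) + 5.1·10^(78/10) + 1.5·10^(65/10) + 3.7·10^(87/10) = 2.471e+09.
L_eq = 10·log₁₀(2.471e+09/13.2) = 82.72 dB.

82.7 dB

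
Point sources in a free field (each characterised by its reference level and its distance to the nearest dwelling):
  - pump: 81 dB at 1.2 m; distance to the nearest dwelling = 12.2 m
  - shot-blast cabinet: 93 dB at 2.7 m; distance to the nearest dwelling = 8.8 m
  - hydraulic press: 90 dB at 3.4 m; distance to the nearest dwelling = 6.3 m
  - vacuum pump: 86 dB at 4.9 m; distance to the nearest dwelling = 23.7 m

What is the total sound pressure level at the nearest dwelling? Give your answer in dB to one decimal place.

Apply inverse-square spreading to bring every level to the receiver, then sum 10^(L/10).
pump: 81 − 20·log₁₀(12.2/1.2) = 81 − 20.14 = 60.86 dB.
shot-blast cabinet: 93 − 20·log₁₀(8.8/2.7) = 93 − 10.26 = 82.74 dB.
hydraulic press: 90 − 20·log₁₀(6.3/3.4) = 90 − 5.36 = 84.64 dB.
vacuum pump: 86 − 20·log₁₀(23.7/4.9) = 86 − 13.69 = 72.31 dB.
Σ 10^(L/10) = 4.973e+08 → L_total = 10·log₁₀(4.973e+08) = 86.97 dB.

87.0 dB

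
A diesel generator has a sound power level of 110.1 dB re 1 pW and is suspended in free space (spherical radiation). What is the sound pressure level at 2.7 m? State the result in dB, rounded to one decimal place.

90.5 dB

Free-field spherical radiation: L_p = L_w − 10·log₁₀(4π·r²), r = 2.7 m.
4π·r² = 91.61 m², 10·log₁₀ of that is 19.619 dB.
L_p = 110.1 − 19.619 = 90.48 dB.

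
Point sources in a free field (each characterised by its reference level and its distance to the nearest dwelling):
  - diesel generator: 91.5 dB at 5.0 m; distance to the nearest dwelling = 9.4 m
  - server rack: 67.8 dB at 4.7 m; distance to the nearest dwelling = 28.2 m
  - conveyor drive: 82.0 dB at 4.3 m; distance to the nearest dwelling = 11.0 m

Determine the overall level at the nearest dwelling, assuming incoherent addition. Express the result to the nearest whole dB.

Propagate each source to the receiver with L = L_ref − 20·log₁₀(r/r_ref), then add intensities.
diesel generator: 91.5 − 20·log₁₀(9.4/5.0) = 91.5 − 5.48 = 86.02 dB.
server rack: 67.8 − 20·log₁₀(28.2/4.7) = 67.8 − 15.56 = 52.24 dB.
conveyor drive: 82.0 − 20·log₁₀(11.0/4.3) = 82.0 − 8.16 = 73.84 dB.
Σ 10^(L/10) = 4.240e+08 → L_total = 10·log₁₀(4.240e+08) = 86.27 dB.

86 dB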